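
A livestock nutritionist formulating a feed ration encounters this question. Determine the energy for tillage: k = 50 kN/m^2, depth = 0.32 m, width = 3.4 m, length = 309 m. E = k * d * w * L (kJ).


E = k * d * w * L
  = 50 * 0.32 * 3.4 * 309
  = 16809.60 kJ


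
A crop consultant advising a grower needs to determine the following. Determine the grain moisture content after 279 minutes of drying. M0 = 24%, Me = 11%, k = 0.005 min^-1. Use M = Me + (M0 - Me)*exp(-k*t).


M = Me + (M0 - Me) * e^(-k*t)
  = 11 + (24 - 11) * e^(-0.005*279)
  = 11 + 13 * e^(-1.395)
  = 11 + 13 * 0.24783
  = 11 + 3.2218
  = 14.22%


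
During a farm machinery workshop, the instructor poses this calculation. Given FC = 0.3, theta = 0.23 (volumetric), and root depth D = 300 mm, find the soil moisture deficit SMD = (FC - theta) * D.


SMD = (FC - theta) * D
    = (0.3 - 0.23) * 300
    = 0.070 * 300
    = 21 mm


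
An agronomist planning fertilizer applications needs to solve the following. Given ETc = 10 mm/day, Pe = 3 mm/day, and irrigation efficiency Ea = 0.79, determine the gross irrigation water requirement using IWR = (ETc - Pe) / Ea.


IWR = (ETc - Pe) / Ea
    = (10 - 3) / 0.79
    = 7 / 0.79
    = 8.86 mm/day


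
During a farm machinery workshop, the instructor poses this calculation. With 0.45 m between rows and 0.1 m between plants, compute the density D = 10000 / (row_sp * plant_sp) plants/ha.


D = 10000 / (row_sp * plant_sp)
  = 10000 / (0.45 * 0.1)
  = 10000 / 0.0450
  = 222222.22 plants/ha


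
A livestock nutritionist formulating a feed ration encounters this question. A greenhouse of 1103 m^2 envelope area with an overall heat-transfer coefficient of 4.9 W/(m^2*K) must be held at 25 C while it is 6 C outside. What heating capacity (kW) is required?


dT = 25 - (6) = 19 K
Q = U * A * dT
  = 4.9 * 1103 * 19
  = 102689.30 W = 102.69 kW


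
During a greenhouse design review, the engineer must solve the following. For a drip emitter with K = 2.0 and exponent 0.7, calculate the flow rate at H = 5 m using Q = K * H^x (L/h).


Q = K * H^x
  = 2.0 * 5^0.7
  = 2.0 * 3.0852
  = 6.17 L/h


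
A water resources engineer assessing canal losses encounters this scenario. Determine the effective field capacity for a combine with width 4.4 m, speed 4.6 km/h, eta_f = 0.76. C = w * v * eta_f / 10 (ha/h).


C = w * v * eta_f / 10
  = 4.4 * 4.6 * 0.76 / 10
  = 15.38 / 10
  = 1.54 ha/h


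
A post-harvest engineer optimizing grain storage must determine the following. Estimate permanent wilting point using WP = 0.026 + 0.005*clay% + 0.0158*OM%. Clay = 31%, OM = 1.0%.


WP = 0.026 + 0.005*31 + 0.0158*1.0
   = 0.026 + 0.1550 + 0.0158
   = 0.1968


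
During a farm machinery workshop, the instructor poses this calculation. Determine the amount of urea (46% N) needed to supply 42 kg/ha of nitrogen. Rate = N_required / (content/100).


Rate = N_required / (N_content / 100)
     = 42 / (46 / 100)
     = 42 / 0.46
     = 91.30 kg/ha


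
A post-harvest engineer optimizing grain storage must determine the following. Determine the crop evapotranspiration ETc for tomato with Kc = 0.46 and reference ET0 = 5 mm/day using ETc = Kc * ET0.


ETc = Kc * ET0
    = 0.46 * 5
    = 2.30 mm/day


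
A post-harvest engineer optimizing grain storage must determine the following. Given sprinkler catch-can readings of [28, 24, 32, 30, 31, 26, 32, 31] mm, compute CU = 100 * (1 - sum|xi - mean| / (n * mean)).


xbar = 234 / 8 = 29.250
sum|xi - xbar| = 19.500
CU = 100 * (1 - 19.500 / (8 * 29.250))
   = 100 * (1 - 0.0833)
   = 91.67%


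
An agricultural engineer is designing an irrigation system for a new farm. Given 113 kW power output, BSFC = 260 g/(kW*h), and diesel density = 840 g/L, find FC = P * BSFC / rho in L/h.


FC = P * BSFC / rho_fuel
   = 113 * 260 / 840
   = 29380 / 840
   = 34.98 L/h


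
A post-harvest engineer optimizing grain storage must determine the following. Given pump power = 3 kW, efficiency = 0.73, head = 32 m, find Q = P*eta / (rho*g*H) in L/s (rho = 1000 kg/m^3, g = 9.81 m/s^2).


Q = (P * 1000 * eta) / (rho * g * H)
  = (3 * 1000 * 0.73) / (1000 * 9.81 * 32)
  = 2190 / 313920
  = 0.00698 m^3/s = 6.98 L/s


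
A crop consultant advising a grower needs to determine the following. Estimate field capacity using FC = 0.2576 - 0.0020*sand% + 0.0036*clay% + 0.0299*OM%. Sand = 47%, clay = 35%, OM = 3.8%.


FC = 0.2576 - 0.0020*47 + 0.0036*35 + 0.0299*3.8
   = 0.2576 - 0.0940 + 0.1260 + 0.1136
   = 0.4032


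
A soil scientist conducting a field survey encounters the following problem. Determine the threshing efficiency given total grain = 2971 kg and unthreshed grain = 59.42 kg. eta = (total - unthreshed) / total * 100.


eta = (total - unthreshed) / total * 100
    = (2971 - 59.42) / 2971 * 100
    = 2911.58 / 2971 * 100
    = 98%


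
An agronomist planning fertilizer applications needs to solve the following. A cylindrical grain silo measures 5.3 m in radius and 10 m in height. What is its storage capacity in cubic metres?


V = pi * r^2 * h
  = pi * 5.3^2 * 10
  = pi * 28.09 * 10
  = 882.47 m^3


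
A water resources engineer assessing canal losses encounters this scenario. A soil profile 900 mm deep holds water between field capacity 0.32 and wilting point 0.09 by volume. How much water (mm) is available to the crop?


AW = (FC - WP) * D
   = (0.32 - 0.09) * 900
   = 0.23 * 900
   = 207 mm


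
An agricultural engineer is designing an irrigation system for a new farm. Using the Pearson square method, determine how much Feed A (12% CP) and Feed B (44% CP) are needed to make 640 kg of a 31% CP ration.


parts_A = CP_b - target = 44 - 31 = 13
parts_B = target - CP_a = 31 - 12 = 19
total_parts = 13 + 19 = 32
Feed A = 640 * 13 / 32 = 260 kg
Feed B = 640 * 19 / 32 = 380 kg

260 kg


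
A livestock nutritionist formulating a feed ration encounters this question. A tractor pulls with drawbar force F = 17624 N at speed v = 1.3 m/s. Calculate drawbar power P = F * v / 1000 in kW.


P = F * v / 1000
  = 17624 * 1.3 / 1000
  = 22911.20 / 1000
  = 22.91 kW


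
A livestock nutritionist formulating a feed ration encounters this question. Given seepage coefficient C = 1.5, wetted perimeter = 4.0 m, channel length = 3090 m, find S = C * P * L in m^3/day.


S = C * P * L
  = 1.5 * 4.0 * 3090
  = 18540 m^3/day


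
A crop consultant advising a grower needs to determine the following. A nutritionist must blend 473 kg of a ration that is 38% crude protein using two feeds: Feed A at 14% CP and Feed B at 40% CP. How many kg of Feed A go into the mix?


parts_A = CP_b - target = 40 - 38 = 2
parts_B = target - CP_a = 38 - 14 = 24
total_parts = 2 + 24 = 26
Feed A = 473 * 2 / 26 = 36.38 kg
Feed B = 473 * 24 / 26 = 436.62 kg

36.38 kg


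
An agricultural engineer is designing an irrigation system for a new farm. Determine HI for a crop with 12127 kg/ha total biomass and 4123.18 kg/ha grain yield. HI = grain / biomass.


HI = grain_yield / biomass
   = 4123.18 / 12127
   = 0.34


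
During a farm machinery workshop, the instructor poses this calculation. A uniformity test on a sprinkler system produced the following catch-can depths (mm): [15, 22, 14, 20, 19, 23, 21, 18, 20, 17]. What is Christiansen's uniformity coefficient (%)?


xbar = 189 / 10 = 18.900
sum|xi - xbar| = 23.200
CU = 100 * (1 - 23.200 / (10 * 18.900))
   = 100 * (1 - 0.1228)
   = 87.72%


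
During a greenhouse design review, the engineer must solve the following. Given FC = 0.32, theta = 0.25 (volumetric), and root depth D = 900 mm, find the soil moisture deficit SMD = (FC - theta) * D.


SMD = (FC - theta) * D
    = (0.32 - 0.25) * 900
    = 0.070 * 900
    = 63 mm


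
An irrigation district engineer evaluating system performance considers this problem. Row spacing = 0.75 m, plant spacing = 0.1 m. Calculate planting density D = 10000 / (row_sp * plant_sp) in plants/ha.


D = 10000 / (row_sp * plant_sp)
  = 10000 / (0.75 * 0.1)
  = 10000 / 0.0750
  = 133333.33 plants/ha


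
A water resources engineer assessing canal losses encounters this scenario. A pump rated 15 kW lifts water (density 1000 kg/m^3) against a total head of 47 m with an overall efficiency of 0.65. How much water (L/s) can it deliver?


Q = (P * 1000 * eta) / (rho * g * H)
  = (15 * 1000 * 0.65) / (1000 * 9.81 * 47)
  = 9750 / 461070
  = 0.02115 m^3/s = 21.15 L/s


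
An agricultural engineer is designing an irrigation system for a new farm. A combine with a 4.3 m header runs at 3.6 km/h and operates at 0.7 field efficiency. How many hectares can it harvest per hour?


C = w * v * eta_f / 10
  = 4.3 * 3.6 * 0.7 / 10
  = 10.84 / 10
  = 1.08 ha/h


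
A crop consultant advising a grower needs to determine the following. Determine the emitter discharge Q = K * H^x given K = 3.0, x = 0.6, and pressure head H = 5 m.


Q = K * H^x
  = 3.0 * 5^0.6
  = 3.0 * 2.6265
  = 7.88 L/h


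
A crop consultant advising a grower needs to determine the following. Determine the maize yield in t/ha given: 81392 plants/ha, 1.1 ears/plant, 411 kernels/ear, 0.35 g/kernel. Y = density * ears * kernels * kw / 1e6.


Y = density * ears * kernels * kw
  = 81392 * 1.1 * 411 * 0.35 g/ha
  = 12879063.12 g/ha
  = 12879.06 kg/ha = 12.88 t/ha


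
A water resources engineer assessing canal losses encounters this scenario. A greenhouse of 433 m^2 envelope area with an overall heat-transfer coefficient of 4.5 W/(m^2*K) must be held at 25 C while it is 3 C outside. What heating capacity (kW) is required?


dT = 25 - (3) = 22 K
Q = U * A * dT
  = 4.5 * 433 * 22
  = 42867 W = 42.87 kW


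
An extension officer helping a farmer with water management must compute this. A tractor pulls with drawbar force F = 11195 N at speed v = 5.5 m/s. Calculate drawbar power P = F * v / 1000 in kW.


P = F * v / 1000
  = 11195 * 5.5 / 1000
  = 61572.50 / 1000
  = 61.57 kW


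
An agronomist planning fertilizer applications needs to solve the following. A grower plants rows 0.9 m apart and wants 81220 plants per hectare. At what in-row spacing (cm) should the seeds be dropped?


spacing = 10000 / (row_sp * density)
        = 10000 / (0.9 * 81220)
        = 10000 / 73098
        = 0.13680 m = 13.68 cm


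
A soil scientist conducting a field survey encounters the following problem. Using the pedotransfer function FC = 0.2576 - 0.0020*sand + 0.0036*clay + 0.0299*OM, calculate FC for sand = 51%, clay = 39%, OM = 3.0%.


FC = 0.2576 - 0.0020*51 + 0.0036*39 + 0.0299*3.0
   = 0.2576 - 0.1020 + 0.1404 + 0.0897
   = 0.3857


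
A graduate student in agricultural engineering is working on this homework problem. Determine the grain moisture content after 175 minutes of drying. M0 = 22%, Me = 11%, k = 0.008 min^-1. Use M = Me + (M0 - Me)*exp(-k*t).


M = Me + (M0 - Me) * e^(-k*t)
  = 11 + (22 - 11) * e^(-0.008*175)
  = 11 + 11 * e^(-1.400)
  = 11 + 11 * 0.24660
  = 11 + 2.7126
  = 13.71%


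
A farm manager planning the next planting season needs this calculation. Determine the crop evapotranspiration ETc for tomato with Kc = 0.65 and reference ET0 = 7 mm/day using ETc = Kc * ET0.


ETc = Kc * ET0
    = 0.65 * 7
    = 4.55 mm/day


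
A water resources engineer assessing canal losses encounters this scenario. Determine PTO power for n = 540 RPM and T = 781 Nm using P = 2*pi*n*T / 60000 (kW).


P = 2*pi*n*T / 60000
  = 2*pi * 540 * 781 / 60000
  = 2649870.57 / 60000
  = 44.16 kW


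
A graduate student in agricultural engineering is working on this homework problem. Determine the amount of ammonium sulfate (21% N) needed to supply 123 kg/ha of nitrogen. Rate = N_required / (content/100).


Rate = N_required / (N_content / 100)
     = 123 / (21 / 100)
     = 123 / 0.21
     = 585.71 kg/ha


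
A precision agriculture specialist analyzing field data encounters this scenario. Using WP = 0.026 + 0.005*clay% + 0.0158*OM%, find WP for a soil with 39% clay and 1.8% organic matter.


WP = 0.026 + 0.005*39 + 0.0158*1.8
   = 0.026 + 0.1950 + 0.0284
   = 0.2494


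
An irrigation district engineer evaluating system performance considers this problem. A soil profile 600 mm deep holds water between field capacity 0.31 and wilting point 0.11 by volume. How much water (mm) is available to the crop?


AW = (FC - WP) * D
   = (0.31 - 0.11) * 600
   = 0.20 * 600
   = 120 mm


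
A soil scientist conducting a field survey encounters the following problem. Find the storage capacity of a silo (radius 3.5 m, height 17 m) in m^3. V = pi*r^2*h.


V = pi * r^2 * h
  = pi * 3.5^2 * 17
  = pi * 12.25 * 17
  = 654.24 m^3


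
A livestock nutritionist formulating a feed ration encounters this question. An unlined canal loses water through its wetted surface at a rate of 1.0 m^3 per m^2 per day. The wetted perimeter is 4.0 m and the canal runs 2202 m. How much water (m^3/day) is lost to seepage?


S = C * P * L
  = 1.0 * 4.0 * 2202
  = 8808 m^3/day


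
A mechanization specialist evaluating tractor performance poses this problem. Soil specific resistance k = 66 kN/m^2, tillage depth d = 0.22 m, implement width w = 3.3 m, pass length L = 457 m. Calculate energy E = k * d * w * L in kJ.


E = k * d * w * L
  = 66 * 0.22 * 3.3 * 457
  = 21897.61 kJ


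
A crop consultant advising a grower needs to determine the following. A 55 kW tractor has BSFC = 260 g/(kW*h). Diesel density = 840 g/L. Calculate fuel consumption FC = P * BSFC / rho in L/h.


FC = P * BSFC / rho_fuel
   = 55 * 260 / 840
   = 14300 / 840
   = 17.02 L/h


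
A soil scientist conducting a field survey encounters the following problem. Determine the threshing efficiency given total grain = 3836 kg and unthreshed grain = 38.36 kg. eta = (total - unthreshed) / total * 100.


eta = (total - unthreshed) / total * 100
    = (3836 - 38.36) / 3836 * 100
    = 3797.64 / 3836 * 100
    = 99%


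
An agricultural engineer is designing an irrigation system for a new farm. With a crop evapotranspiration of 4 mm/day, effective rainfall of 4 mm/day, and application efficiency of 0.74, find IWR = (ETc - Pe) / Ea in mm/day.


IWR = (ETc - Pe) / Ea
    = (4 - 4) / 0.74
    = 0 / 0.74
    = 0 mm/day


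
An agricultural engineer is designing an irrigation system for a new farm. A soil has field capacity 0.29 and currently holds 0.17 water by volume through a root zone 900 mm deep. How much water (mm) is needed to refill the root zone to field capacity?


SMD = (FC - theta) * D
    = (0.29 - 0.17) * 900
    = 0.120 * 900
    = 108 mm


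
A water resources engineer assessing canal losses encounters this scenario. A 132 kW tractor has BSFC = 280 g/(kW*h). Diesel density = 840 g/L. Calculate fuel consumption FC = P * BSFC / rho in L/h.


FC = P * BSFC / rho_fuel
   = 132 * 280 / 840
   = 36960 / 840
   = 44 L/h


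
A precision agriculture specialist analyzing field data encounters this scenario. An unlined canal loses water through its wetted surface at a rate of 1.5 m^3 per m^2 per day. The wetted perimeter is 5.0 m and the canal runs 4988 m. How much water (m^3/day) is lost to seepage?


S = C * P * L
  = 1.5 * 5.0 * 4988
  = 37410 m^3/day


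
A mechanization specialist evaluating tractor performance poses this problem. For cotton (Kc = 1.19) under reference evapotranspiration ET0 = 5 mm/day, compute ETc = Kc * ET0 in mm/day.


ETc = Kc * ET0
    = 1.19 * 5
    = 5.95 mm/day


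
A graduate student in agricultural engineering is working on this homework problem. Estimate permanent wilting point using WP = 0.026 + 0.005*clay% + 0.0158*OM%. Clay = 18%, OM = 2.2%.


WP = 0.026 + 0.005*18 + 0.0158*2.2
   = 0.026 + 0.0900 + 0.0348
   = 0.1508


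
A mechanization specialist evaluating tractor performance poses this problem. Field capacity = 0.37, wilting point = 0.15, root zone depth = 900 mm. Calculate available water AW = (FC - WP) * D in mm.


AW = (FC - WP) * D
   = (0.37 - 0.15) * 900
   = 0.22 * 900
   = 198 mm


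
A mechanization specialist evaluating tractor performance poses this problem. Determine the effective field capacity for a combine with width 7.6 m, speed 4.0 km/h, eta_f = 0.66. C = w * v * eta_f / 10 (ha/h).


C = w * v * eta_f / 10
  = 7.6 * 4.0 * 0.66 / 10
  = 20.06 / 10
  = 2.01 ha/h


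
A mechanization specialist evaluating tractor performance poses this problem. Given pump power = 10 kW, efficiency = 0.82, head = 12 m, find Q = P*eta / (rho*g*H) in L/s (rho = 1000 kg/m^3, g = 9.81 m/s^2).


Q = (P * 1000 * eta) / (rho * g * H)
  = (10 * 1000 * 0.82) / (1000 * 9.81 * 12)
  = 8200 / 117720
  = 0.06966 m^3/s = 69.66 L/s


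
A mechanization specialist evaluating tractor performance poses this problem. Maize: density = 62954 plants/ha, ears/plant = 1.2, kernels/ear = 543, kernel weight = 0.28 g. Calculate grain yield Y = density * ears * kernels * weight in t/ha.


Y = density * ears * kernels * kw
  = 62954 * 1.2 * 543 * 0.28 g/ha
  = 11485831.39 g/ha
  = 11485.83 kg/ha = 11.49 t/ha


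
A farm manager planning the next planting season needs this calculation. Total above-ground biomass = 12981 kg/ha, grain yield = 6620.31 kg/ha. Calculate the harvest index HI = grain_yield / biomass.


HI = grain_yield / biomass
   = 6620.31 / 12981
   = 0.51


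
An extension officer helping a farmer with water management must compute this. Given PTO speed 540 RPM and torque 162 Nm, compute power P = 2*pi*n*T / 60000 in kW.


P = 2*pi*n*T / 60000
  = 2*pi * 540 * 162 / 60000
  = 549653.05 / 60000
  = 9.16 kW


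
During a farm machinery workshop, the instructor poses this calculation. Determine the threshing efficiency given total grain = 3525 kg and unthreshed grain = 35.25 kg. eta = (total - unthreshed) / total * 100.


eta = (total - unthreshed) / total * 100
    = (3525 - 35.25) / 3525 * 100
    = 3489.75 / 3525 * 100
    = 99%


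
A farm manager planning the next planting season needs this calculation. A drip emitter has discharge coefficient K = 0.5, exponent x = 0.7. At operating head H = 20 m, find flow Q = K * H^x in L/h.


Q = K * H^x
  = 0.5 * 20^0.7
  = 0.5 * 8.1418
  = 4.07 L/h


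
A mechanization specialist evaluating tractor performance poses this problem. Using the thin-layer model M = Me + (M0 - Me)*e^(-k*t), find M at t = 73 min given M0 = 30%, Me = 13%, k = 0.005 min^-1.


M = Me + (M0 - Me) * e^(-k*t)
  = 13 + (30 - 13) * e^(-0.005*73)
  = 13 + 17 * e^(-0.365)
  = 13 + 17 * 0.69420
  = 13 + 11.8013
  = 24.80%


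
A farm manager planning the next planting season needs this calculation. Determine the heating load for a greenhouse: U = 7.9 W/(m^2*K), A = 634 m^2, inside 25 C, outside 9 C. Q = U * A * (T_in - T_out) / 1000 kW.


dT = 25 - (9) = 16 K
Q = U * A * dT
  = 7.9 * 634 * 16
  = 80137.60 W = 80.14 kW


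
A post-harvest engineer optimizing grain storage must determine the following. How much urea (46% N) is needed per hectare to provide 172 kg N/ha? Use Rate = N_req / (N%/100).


Rate = N_required / (N_content / 100)
     = 172 / (46 / 100)
     = 172 / 0.46
     = 373.91 kg/ha


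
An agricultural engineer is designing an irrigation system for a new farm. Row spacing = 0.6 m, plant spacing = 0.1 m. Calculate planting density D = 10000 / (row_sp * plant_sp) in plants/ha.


D = 10000 / (row_sp * plant_sp)
  = 10000 / (0.6 * 0.1)
  = 10000 / 0.0600
  = 166666.67 plants/ha


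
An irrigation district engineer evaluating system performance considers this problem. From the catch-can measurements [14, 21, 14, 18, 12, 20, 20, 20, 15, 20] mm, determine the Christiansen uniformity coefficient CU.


xbar = 174 / 10 = 17.400
sum|xi - xbar| = 29.200
CU = 100 * (1 - 29.200 / (10 * 17.400))
   = 100 * (1 - 0.1678)
   = 83.22%


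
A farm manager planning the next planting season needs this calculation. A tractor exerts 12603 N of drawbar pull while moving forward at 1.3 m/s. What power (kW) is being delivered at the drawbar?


P = F * v / 1000
  = 12603 * 1.3 / 1000
  = 16383.90 / 1000
  = 16.38 kW


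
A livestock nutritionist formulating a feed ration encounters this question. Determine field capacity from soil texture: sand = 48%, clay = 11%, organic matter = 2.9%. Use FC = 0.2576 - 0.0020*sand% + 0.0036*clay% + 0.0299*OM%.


FC = 0.2576 - 0.0020*48 + 0.0036*11 + 0.0299*2.9
   = 0.2576 - 0.0960 + 0.0396 + 0.0867
   = 0.2879


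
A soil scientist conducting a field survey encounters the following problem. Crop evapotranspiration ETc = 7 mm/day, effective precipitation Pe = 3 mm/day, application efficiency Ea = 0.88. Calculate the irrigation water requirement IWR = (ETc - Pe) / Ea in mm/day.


IWR = (ETc - Pe) / Ea
    = (7 - 3) / 0.88
    = 4 / 0.88
    = 4.55 mm/day


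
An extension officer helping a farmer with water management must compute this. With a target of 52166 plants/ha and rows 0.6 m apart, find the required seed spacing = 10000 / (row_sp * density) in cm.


spacing = 10000 / (row_sp * density)
        = 10000 / (0.6 * 52166)
        = 10000 / 31299.60
        = 0.31949 m = 31.95 cm


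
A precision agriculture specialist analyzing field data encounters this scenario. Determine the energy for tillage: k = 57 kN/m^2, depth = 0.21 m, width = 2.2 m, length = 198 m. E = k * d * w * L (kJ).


E = k * d * w * L
  = 57 * 0.21 * 2.2 * 198
  = 5214.13 kJ


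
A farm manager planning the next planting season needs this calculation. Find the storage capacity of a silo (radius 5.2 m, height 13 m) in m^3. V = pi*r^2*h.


V = pi * r^2 * h
  = pi * 5.2^2 * 13
  = pi * 27.04 * 13
  = 1104.33 m^3


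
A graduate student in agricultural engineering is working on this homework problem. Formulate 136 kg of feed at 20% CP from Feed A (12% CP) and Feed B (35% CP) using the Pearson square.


parts_A = CP_b - target = 35 - 20 = 15
parts_B = target - CP_a = 20 - 12 = 8
total_parts = 15 + 8 = 23
Feed A = 136 * 15 / 23 = 88.70 kg
Feed B = 136 * 8 / 23 = 47.30 kg

88.70 kg


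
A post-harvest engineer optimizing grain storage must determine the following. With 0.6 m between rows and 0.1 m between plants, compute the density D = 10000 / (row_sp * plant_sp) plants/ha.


D = 10000 / (row_sp * plant_sp)
  = 10000 / (0.6 * 0.1)
  = 10000 / 0.0600
  = 166666.67 plants/ha


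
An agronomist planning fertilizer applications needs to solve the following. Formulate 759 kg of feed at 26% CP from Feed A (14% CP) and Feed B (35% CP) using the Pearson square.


parts_A = CP_b - target = 35 - 26 = 9
parts_B = target - CP_a = 26 - 14 = 12
total_parts = 9 + 12 = 21
Feed A = 759 * 9 / 21 = 325.29 kg
Feed B = 759 * 12 / 21 = 433.71 kg

325.29 kg


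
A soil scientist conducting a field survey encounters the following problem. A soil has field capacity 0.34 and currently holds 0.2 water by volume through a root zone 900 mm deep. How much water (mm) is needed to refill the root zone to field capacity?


SMD = (FC - theta) * D
    = (0.34 - 0.2) * 900
    = 0.140 * 900
    = 126 mm


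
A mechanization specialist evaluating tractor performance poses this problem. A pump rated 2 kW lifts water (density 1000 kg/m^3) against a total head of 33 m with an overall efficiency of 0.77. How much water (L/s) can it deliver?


Q = (P * 1000 * eta) / (rho * g * H)
  = (2 * 1000 * 0.77) / (1000 * 9.81 * 33)
  = 1540 / 323730
  = 0.00476 m^3/s = 4.76 L/s


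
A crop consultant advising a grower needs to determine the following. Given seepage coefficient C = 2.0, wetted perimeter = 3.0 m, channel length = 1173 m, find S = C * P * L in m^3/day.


S = C * P * L
  = 2.0 * 3.0 * 1173
  = 7038 m^3/day


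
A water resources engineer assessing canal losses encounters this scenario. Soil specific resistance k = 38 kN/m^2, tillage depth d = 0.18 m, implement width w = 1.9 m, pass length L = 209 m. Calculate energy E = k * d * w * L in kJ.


E = k * d * w * L
  = 38 * 0.18 * 1.9 * 209
  = 2716.16 kJ


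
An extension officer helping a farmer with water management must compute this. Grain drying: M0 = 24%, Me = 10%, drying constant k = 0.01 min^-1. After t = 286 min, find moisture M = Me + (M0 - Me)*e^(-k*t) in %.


M = Me + (M0 - Me) * e^(-k*t)
  = 10 + (24 - 10) * e^(-0.01*286)
  = 10 + 14 * e^(-2.860)
  = 10 + 14 * 0.05727
  = 10 + 0.8018
  = 10.80%


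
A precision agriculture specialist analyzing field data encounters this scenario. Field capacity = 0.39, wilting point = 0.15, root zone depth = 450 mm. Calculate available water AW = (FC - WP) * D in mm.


AW = (FC - WP) * D
   = (0.39 - 0.15) * 450
   = 0.24 * 450
   = 108 mm


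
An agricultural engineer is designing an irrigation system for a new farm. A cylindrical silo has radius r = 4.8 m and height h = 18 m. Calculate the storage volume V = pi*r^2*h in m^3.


V = pi * r^2 * h
  = pi * 4.8^2 * 18
  = pi * 23.04 * 18
  = 1302.88 m^3


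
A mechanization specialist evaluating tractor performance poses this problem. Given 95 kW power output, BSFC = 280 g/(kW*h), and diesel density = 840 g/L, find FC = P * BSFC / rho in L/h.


FC = P * BSFC / rho_fuel
   = 95 * 280 / 840
   = 26600 / 840
   = 31.67 L/h


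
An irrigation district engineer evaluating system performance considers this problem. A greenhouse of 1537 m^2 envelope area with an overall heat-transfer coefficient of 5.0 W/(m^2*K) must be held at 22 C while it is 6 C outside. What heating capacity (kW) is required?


dT = 22 - (6) = 16 K
Q = U * A * dT
  = 5.0 * 1537 * 16
  = 122960 W = 122.96 kW


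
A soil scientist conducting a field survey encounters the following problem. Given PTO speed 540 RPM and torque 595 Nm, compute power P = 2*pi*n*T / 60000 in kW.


P = 2*pi*n*T / 60000
  = 2*pi * 540 * 595 / 60000
  = 2018787.44 / 60000
  = 33.65 kW


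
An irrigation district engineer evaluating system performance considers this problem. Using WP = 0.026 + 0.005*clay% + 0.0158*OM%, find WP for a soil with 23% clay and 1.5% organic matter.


WP = 0.026 + 0.005*23 + 0.0158*1.5
   = 0.026 + 0.1150 + 0.0237
   = 0.1647


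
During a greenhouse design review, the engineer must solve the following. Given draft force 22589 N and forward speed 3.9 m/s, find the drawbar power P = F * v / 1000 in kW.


P = F * v / 1000
  = 22589 * 3.9 / 1000
  = 88097.10 / 1000
  = 88.10 kW


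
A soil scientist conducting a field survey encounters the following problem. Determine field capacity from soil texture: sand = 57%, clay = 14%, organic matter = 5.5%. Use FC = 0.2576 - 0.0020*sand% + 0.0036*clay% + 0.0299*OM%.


FC = 0.2576 - 0.0020*57 + 0.0036*14 + 0.0299*5.5
   = 0.2576 - 0.1140 + 0.0504 + 0.1645
   = 0.3585


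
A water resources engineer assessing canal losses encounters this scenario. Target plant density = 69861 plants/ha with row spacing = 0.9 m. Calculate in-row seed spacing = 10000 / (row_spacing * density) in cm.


spacing = 10000 / (row_sp * density)
        = 10000 / (0.9 * 69861)
        = 10000 / 62874.90
        = 0.15905 m = 15.90 cm


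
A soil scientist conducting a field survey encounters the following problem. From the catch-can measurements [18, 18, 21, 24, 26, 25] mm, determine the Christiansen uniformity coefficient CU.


xbar = 132 / 6 = 22
sum|xi - xbar| = 18
CU = 100 * (1 - 18 / (6 * 22))
   = 100 * (1 - 0.1364)
   = 86.36%


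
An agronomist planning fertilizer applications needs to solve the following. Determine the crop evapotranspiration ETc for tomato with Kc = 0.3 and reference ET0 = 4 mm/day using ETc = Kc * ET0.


ETc = Kc * ET0
    = 0.3 * 4
    = 1.20 mm/day


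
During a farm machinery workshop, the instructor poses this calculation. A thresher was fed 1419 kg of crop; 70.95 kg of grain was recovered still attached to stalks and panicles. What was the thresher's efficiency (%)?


eta = (total - unthreshed) / total * 100
    = (1419 - 70.95) / 1419 * 100
    = 1348.05 / 1419 * 100
    = 95%


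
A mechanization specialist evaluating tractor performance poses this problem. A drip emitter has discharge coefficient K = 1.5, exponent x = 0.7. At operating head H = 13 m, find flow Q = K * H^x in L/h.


Q = K * H^x
  = 1.5 * 13^0.7
  = 1.5 * 6.0223
  = 9.03 L/h


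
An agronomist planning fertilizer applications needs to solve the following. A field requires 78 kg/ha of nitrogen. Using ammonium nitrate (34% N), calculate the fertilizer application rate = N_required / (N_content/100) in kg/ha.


Rate = N_required / (N_content / 100)
     = 78 / (34 / 100)
     = 78 / 0.34
     = 229.41 kg/ha


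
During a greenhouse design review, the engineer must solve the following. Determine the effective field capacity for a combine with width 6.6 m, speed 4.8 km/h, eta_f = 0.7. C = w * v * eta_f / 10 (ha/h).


C = w * v * eta_f / 10
  = 6.6 * 4.8 * 0.7 / 10
  = 22.18 / 10
  = 2.22 ha/h


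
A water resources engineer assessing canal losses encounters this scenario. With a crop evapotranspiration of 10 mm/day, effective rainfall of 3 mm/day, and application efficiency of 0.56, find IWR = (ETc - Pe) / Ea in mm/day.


IWR = (ETc - Pe) / Ea
    = (10 - 3) / 0.56
    = 7 / 0.56
    = 12.50 mm/day


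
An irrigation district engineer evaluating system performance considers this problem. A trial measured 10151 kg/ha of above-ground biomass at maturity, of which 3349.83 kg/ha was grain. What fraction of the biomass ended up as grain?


HI = grain_yield / biomass
   = 3349.83 / 10151
   = 0.33


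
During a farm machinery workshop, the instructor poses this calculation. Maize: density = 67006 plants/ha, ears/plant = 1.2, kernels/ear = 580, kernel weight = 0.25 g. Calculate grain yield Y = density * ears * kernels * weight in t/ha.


Y = density * ears * kernels * kw
  = 67006 * 1.2 * 580 * 0.25 g/ha
  = 11659044 g/ha
  = 11659.04 kg/ha = 11.66 t/ha


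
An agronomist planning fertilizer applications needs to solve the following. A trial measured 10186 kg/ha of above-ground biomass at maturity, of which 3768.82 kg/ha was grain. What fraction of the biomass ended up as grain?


HI = grain_yield / biomass
   = 3768.82 / 10186
   = 0.37


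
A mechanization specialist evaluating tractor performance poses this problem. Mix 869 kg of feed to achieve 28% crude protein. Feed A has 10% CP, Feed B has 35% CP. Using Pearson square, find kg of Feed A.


parts_A = CP_b - target = 35 - 28 = 7
parts_B = target - CP_a = 28 - 10 = 18
total_parts = 7 + 18 = 25
Feed A = 869 * 7 / 25 = 243.32 kg
Feed B = 869 * 18 / 25 = 625.68 kg

243.32 kg


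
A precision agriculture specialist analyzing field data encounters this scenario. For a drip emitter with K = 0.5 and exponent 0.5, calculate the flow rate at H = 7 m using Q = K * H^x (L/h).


Q = K * H^x
  = 0.5 * 7^0.5
  = 0.5 * 2.6458
  = 1.32 L/h


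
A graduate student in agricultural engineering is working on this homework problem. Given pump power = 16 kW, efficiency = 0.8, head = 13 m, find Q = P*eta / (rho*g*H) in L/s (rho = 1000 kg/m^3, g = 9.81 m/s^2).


Q = (P * 1000 * eta) / (rho * g * H)
  = (16 * 1000 * 0.8) / (1000 * 9.81 * 13)
  = 12800 / 127530
  = 0.10037 m^3/s = 100.37 L/s


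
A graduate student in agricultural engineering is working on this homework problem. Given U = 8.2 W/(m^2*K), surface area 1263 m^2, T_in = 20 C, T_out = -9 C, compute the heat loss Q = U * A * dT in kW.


dT = 20 - (-9) = 29 K
Q = U * A * dT
  = 8.2 * 1263 * 29
  = 300341.40 W = 300.34 kW


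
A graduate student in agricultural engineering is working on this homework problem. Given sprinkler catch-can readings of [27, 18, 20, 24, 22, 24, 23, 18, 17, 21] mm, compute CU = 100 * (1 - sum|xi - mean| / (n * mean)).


xbar = 214 / 10 = 21.400
sum|xi - xbar| = 26
CU = 100 * (1 - 26 / (10 * 21.400))
   = 100 * (1 - 0.1215)
   = 87.85%


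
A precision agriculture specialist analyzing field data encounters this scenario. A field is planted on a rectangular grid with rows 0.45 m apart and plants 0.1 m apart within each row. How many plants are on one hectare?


D = 10000 / (row_sp * plant_sp)
  = 10000 / (0.45 * 0.1)
  = 10000 / 0.0450
  = 222222.22 plants/ha


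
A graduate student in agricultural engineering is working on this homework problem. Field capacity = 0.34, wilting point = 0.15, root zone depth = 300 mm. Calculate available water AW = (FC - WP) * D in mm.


AW = (FC - WP) * D
   = (0.34 - 0.15) * 300
   = 0.19 * 300
   = 57 mm


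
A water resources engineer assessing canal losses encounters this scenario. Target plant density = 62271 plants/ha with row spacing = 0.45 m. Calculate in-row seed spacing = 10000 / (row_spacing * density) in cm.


spacing = 10000 / (row_sp * density)
        = 10000 / (0.45 * 62271)
        = 10000 / 28021.95
        = 0.35686 m = 35.69 cm


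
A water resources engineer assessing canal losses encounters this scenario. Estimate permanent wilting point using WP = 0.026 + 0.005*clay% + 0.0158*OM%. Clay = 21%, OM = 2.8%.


WP = 0.026 + 0.005*21 + 0.0158*2.8
   = 0.026 + 0.1050 + 0.0442
   = 0.1752


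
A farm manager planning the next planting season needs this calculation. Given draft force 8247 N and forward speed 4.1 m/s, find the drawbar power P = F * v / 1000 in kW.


P = F * v / 1000
  = 8247 * 4.1 / 1000
  = 33812.70 / 1000
  = 33.81 kW


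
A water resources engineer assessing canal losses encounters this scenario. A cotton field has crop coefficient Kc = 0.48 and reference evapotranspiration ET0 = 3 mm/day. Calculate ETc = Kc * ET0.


ETc = Kc * ET0
    = 0.48 * 3
    = 1.44 mm/day


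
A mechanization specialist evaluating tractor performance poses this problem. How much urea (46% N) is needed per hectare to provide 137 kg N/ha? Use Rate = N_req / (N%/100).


Rate = N_required / (N_content / 100)
     = 137 / (46 / 100)
     = 137 / 0.46
     = 297.83 kg/ha


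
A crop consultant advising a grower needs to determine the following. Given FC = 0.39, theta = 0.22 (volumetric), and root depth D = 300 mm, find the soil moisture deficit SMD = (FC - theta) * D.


SMD = (FC - theta) * D
    = (0.39 - 0.22) * 300
    = 0.170 * 300
    = 51 mm


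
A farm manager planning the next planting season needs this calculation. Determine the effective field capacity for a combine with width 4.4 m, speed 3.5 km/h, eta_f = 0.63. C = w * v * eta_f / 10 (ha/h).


C = w * v * eta_f / 10
  = 4.4 * 3.5 * 0.63 / 10
  = 9.70 / 10
  = 0.97 ha/h


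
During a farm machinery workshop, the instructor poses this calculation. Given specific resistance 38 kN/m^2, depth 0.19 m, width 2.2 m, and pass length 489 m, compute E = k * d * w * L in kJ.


E = k * d * w * L
  = 38 * 0.19 * 2.2 * 489
  = 7767.28 kJ


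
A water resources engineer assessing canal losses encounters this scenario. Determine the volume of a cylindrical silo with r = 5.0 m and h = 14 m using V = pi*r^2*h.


V = pi * r^2 * h
  = pi * 5.0^2 * 14
  = pi * 25 * 14
  = 1099.56 m^3


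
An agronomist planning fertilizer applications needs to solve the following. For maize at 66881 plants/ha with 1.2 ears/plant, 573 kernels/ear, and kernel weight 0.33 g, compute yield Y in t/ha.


Y = density * ears * kernels * kw
  = 66881 * 1.2 * 573 * 0.33 g/ha
  = 15175833.95 g/ha
  = 15175.83 kg/ha = 15.18 t/ha


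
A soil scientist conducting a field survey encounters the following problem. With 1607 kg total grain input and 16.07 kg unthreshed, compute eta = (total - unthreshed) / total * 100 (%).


eta = (total - unthreshed) / total * 100
    = (1607 - 16.07) / 1607 * 100
    = 1590.93 / 1607 * 100
    = 99%


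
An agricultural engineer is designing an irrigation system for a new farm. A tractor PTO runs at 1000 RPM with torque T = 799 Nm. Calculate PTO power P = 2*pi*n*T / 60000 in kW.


P = 2*pi*n*T / 60000
  = 2*pi * 1000 * 799 / 60000
  = 5020265.06 / 60000
  = 83.67 kW


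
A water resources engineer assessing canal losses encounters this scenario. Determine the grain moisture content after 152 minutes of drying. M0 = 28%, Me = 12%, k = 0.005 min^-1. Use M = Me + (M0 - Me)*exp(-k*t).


M = Me + (M0 - Me) * e^(-k*t)
  = 12 + (28 - 12) * e^(-0.005*152)
  = 12 + 16 * e^(-0.760)
  = 12 + 16 * 0.46767
  = 12 + 7.4827
  = 19.48%


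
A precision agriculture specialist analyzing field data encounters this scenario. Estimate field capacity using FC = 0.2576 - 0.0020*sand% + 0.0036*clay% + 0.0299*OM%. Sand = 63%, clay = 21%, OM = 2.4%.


FC = 0.2576 - 0.0020*63 + 0.0036*21 + 0.0299*2.4
   = 0.2576 - 0.1260 + 0.0756 + 0.0718
   = 0.2790


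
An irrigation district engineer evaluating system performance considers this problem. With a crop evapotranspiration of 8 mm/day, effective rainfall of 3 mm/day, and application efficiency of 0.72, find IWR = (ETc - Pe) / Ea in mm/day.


IWR = (ETc - Pe) / Ea
    = (8 - 3) / 0.72
    = 5 / 0.72
    = 6.94 mm/day


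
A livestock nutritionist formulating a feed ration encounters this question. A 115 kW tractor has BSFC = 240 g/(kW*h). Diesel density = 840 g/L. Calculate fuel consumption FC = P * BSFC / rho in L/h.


FC = P * BSFC / rho_fuel
   = 115 * 240 / 840
   = 27600 / 840
   = 32.86 L/h


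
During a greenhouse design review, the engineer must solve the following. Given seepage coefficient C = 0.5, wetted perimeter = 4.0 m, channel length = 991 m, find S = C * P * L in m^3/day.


S = C * P * L
  = 0.5 * 4.0 * 991
  = 1982 m^3/day


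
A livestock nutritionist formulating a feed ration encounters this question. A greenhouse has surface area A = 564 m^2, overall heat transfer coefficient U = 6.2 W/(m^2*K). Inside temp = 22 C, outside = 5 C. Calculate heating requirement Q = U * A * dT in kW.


dT = 22 - (5) = 17 K
Q = U * A * dT
  = 6.2 * 564 * 17
  = 59445.60 W = 59.45 kW


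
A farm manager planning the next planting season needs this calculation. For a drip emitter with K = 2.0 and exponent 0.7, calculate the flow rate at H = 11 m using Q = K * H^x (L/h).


Q = K * H^x
  = 2.0 * 11^0.7
  = 2.0 * 5.3577
  = 10.72 L/h


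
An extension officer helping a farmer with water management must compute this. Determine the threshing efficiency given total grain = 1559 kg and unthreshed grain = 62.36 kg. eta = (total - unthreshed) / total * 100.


eta = (total - unthreshed) / total * 100
    = (1559 - 62.36) / 1559 * 100
    = 1496.64 / 1559 * 100
    = 96%


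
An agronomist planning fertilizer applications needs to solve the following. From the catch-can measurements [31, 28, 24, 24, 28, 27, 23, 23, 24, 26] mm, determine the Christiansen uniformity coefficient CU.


xbar = 258 / 10 = 25.800
sum|xi - xbar| = 22
CU = 100 * (1 - 22 / (10 * 25.800))
   = 100 * (1 - 0.0853)
   = 91.47%


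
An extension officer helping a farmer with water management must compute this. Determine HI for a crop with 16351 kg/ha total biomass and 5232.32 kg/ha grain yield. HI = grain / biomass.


HI = grain_yield / biomass
   = 5232.32 / 16351
   = 0.32


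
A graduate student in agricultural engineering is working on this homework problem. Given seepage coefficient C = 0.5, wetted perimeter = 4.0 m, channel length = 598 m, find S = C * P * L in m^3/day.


S = C * P * L
  = 0.5 * 4.0 * 598
  = 1196 m^3/day


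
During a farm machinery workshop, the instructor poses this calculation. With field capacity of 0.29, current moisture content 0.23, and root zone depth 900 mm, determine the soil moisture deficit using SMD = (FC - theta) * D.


SMD = (FC - theta) * D
    = (0.29 - 0.23) * 900
    = 0.060 * 900
    = 54 mm


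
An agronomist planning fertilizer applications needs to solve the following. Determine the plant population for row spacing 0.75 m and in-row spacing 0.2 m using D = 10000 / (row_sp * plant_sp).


D = 10000 / (row_sp * plant_sp)
  = 10000 / (0.75 * 0.2)
  = 10000 / 0.1500
  = 66666.67 plants/ha


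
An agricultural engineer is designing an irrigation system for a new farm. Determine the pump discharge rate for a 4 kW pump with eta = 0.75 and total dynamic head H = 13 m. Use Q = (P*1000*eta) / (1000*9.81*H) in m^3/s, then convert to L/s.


Q = (P * 1000 * eta) / (rho * g * H)
  = (4 * 1000 * 0.75) / (1000 * 9.81 * 13)
  = 3000 / 127530
  = 0.02352 m^3/s = 23.52 L/s
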